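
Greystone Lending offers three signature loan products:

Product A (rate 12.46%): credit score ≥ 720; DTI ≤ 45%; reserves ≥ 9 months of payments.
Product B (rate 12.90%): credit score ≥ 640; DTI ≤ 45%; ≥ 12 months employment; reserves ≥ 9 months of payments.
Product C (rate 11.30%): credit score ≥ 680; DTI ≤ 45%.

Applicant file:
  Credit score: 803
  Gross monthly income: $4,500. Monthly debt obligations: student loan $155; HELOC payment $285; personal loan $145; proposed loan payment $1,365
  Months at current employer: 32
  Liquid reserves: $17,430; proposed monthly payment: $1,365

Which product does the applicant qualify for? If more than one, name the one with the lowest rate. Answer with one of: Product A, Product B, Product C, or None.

Total debts = (155 + 285 + 145 + 1,365) = 1,950; DTI = 1,950/4,500 = 43.3%.
Reserves = 17,430/1,365 = 12.8 months.
Product A: score 803 ≥ 720; DTI 43.3% ≤ 45%; reserves 12.8 ≥ 9 mo → qualifies.
Product B: score 803 ≥ 640; DTI 43.3% ≤ 45%; employment 32 ≥ 12 mo; reserves 12.8 ≥ 9 mo → qualifies.
Product C: score 803 ≥ 680; DTI 43.3% ≤ 45% → qualifies.
Qualifying: Product A, Product B, Product C. Lowest rate is 11.30% → Product C.

Product C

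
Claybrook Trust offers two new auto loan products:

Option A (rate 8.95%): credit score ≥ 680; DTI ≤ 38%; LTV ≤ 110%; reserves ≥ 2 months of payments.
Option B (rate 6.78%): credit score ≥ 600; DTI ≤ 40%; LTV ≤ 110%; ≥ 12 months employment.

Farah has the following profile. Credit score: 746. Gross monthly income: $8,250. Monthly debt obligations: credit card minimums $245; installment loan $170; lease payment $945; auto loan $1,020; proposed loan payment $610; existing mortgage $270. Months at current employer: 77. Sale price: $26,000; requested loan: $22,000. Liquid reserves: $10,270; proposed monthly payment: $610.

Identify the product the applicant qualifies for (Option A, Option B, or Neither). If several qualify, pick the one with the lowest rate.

Total debts = (245 + 170 + 945 + 1,020 + 610 + 270) = 3,260; DTI = 3,260/8,250 = 39.5%.
LTV = 22,000/26,000 = 84.6%.
Reserves = 10,270/610 = 16.8 months.
Option A: score 746 ≥ 680; DTI 39.5% > 38%; LTV 84.6% ≤ 110%; reserves 16.8 ≥ 2 mo → does not qualify.
Option B: score 746 ≥ 600; DTI 39.5% ≤ 40%; LTV 84.6% ≤ 110%; employment 77 ≥ 12 mo → qualifies.

Option B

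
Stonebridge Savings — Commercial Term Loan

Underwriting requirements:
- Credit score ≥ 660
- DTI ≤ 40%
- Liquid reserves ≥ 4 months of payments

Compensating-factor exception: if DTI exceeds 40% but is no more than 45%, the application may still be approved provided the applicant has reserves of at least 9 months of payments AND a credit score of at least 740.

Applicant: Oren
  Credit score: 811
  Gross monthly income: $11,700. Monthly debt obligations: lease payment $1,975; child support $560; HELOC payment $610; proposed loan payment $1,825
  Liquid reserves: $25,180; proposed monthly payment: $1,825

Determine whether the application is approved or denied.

Credit score 811 ≥ 660 (meets base)
Total debts = (1,975 + 560 + 610 + 1,825) = 4,970. DTI = 4,970/11,700 = 42.5% > 40% — standard DTI limit exceeded.
Reserves: 25,180 ÷ 1,825 = 13.8 months (meets 4-month minimum)
42.5% falls in the override range (40%–45%), so the compensating-factor test applies.
Reserves 13.8 ≥ 9 months; credit score 811 ≥ 740.
Both override conditions satisfied; DTI exception granted.

Approved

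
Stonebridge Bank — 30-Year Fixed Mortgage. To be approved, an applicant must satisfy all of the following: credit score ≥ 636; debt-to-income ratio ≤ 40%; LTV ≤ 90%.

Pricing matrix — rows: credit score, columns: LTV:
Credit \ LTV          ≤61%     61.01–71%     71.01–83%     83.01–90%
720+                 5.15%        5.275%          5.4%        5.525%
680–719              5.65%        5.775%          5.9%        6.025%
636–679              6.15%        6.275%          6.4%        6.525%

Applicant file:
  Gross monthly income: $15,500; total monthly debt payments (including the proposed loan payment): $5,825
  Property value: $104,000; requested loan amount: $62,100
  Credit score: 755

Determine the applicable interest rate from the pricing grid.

5.15%

Credit score 755 ≥ 636; DTI = 5,825/15,500 = 37.6% ≤ 40%
LTV: 62,100 ÷ 104,000 = 59.7%, within 90% cap
Row: 755 falls in 720+. Column: 59.7% falls in ≤61%. Rate = 5.15%.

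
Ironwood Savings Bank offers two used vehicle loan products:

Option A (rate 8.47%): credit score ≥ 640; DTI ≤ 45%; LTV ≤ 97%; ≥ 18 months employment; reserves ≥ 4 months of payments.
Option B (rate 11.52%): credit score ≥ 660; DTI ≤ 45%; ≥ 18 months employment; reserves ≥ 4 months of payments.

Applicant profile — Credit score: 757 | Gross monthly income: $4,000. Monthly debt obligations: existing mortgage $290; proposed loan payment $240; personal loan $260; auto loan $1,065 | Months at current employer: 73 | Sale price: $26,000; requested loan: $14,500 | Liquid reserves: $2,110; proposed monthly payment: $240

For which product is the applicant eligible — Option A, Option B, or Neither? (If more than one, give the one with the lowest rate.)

Total debts = (290 + 240 + 260 + 1,065) = 1,855; DTI = 1,855/4,000 = 46.4%.
LTV = 14,500/26,000 = 55.8%.
Reserves = 2,110/240 = 8.8 months.
Option A: score 757 ≥ 640; DTI 46.4% > 45%; LTV 55.8% ≤ 97%; employment 73 ≥ 18 mo; reserves 8.8 ≥ 4 mo → does not qualify.
Option B: score 757 ≥ 660; DTI 46.4% > 45%; employment 73 ≥ 18 mo; reserves 8.8 ≥ 4 mo → does not qualify.

Neither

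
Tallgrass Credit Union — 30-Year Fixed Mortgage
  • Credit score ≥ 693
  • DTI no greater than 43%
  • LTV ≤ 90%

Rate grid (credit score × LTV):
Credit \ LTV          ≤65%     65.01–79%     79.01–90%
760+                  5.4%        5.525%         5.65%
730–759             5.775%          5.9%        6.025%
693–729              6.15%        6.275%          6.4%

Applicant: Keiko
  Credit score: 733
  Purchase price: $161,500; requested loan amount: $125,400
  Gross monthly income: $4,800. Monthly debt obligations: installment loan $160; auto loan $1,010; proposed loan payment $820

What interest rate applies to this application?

5.9%

Credit score 733 ≥ 693; Total monthly debts = (160 + 1,010 + 820) = 1,990. DTI = 1,990/4,800 = 41.5% ≤ 43%
LTV: 125,400 ÷ 161,500 = 77.6%, within 90% cap
Row: 733 falls in 730–759. Column: 77.6% falls in 65.01–79%. Rate = 5.9%.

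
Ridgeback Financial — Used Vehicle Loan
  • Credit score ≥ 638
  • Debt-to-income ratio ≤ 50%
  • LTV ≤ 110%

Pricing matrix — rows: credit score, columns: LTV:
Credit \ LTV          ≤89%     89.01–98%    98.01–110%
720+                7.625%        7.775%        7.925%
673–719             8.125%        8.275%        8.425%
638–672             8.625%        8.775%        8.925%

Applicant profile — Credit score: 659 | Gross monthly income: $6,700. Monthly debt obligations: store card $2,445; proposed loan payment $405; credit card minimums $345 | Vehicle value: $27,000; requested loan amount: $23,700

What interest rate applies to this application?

8.625%

Credit score 659 ≥ 638; Total monthly debts = (2,445 + 405 + 345) = 3,195. DTI = 3,195/6,700 = 47.7% ≤ 50%
LTV = 23,700/27,000 = 87.8% ≤ 110%
Score 659 is in the 638–672 band; LTV 87.8% is in the ≤89% band → 8.625%.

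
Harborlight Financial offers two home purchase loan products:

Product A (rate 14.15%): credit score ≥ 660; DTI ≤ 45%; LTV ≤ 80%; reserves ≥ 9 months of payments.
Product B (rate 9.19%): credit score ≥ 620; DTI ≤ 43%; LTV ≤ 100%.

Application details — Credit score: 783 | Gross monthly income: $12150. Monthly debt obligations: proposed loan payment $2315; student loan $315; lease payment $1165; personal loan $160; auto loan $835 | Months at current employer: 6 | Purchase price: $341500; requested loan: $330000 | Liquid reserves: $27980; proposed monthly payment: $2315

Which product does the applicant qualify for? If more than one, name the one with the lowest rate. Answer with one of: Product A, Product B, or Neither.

Total debts = (2,315 + 315 + 1,165 + 160 + 835) = 4,790; DTI = 4,790/12,150 = 39.4%.
LTV = 330,000/341,500 = 96.6%.
Reserves = 27,980/2,315 = 12.1 months.
Product A: score 783 ≥ 660; DTI 39.4% ≤ 45%; LTV 96.6% > 80%; reserves 12.1 ≥ 9 mo → does not qualify.
Product B: score 783 ≥ 620; DTI 39.4% ≤ 43%; LTV 96.6% ≤ 100% → qualifies.

Product B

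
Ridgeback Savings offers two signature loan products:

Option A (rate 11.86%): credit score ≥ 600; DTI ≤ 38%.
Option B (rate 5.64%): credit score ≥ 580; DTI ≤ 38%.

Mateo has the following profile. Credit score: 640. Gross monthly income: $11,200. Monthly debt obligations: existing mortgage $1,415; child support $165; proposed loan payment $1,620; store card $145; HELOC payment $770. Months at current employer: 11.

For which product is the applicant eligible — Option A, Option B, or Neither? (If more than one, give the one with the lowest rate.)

Total debts = (1,415 + 165 + 1,620 + 145 + 770) = 4,115; DTI = 4,115/11,200 = 36.7%.
Option A: score 640 ≥ 600; DTI 36.7% ≤ 38% → qualifies.
Option B: score 640 ≥ 580; DTI 36.7% ≤ 38% → qualifies.
Qualifying: Option A, Option B. Lowest rate is 5.64% → Option B.

Option B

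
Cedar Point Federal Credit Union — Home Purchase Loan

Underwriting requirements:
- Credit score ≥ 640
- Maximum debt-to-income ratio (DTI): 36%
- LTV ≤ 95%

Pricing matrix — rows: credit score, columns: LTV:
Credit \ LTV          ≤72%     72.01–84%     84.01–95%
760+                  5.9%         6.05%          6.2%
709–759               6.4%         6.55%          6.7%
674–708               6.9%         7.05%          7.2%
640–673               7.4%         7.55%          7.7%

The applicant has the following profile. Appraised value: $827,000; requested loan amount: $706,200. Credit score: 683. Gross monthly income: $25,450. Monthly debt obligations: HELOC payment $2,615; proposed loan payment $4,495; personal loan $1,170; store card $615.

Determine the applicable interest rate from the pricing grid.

Credit score 683 ≥ 640; Total monthly debts = (2,615 + 4,495 + 1,170 + 615) = 8,895. DTI = 8,895/25,450 = 35% ≤ 36%
Loan-to-value = 706,200/827,000 = 85.4% — pass (95% max)
Credit 683 → row 674–708; LTV 85.4% → column 84.01–95%. Grid cell → 7.2%.

7.2%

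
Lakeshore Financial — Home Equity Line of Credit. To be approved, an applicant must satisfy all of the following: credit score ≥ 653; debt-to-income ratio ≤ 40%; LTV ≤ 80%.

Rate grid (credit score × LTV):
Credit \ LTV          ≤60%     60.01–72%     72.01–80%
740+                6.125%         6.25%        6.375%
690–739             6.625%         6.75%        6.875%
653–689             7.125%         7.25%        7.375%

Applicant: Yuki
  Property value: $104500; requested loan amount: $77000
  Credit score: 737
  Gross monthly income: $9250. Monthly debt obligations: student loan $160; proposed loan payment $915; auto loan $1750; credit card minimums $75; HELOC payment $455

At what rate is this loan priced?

Credit score 737 ≥ 653; Total monthly debts = (160 + 915 + 1,750 + 75 + 455) = 3,355. Debt-to-income = 3,355/9,250 = 36.3% — meets 40% limit
Loan-to-value = 77,000/104,500 = 73.7% — pass (80% max)
Row: 737 falls in 690–739. Column: 73.7% falls in 72.01–80%. Rate = 6.875%.

6.875%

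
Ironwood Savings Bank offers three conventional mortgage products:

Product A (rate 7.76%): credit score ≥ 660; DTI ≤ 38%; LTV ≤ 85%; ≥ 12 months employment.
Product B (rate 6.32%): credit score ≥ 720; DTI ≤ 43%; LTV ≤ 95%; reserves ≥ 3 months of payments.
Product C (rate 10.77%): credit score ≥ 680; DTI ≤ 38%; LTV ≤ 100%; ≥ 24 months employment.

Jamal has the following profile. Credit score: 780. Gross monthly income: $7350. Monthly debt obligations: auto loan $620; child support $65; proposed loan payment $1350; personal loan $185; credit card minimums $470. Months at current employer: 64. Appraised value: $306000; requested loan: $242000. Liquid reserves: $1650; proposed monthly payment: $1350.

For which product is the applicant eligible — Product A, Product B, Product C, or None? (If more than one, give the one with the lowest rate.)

Total debts = (620 + 65 + 1,350 + 185 + 470) = 2,690; DTI = 2,690/7,350 = 36.6%.
LTV = 242,000/306,000 = 79.1%.
Reserves = 1,650/1,350 = 1.2 months.
Product A: score 780 ≥ 660; DTI 36.6% ≤ 38%; LTV 79.1% ≤ 85%; employment 64 ≥ 12 mo → qualifies.
Product B: score 780 ≥ 720; DTI 36.6% ≤ 43%; LTV 79.1% ≤ 95%; reserves 1.2 < 3 mo → does not qualify.
Product C: score 780 ≥ 680; DTI 36.6% ≤ 38%; LTV 79.1% ≤ 100%; employment 64 ≥ 24 mo → qualifies.
Qualifying: Product A, Product C. Lowest rate is 7.76% → Product A.

Product A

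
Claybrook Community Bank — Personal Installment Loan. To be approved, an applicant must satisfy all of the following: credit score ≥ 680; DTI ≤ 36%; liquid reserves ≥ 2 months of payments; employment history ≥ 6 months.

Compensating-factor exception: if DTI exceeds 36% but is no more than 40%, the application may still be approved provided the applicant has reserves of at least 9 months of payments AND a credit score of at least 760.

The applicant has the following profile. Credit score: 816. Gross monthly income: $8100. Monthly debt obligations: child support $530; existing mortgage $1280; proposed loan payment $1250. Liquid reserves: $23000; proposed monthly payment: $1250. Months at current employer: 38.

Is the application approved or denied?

Approved

Credit score 816 ≥ 680 (meets base)
Total debts = (530 + 1,280 + 1,250) = 3,060. DTI: 3,060 ÷ 8,100 = 37.8%, over the 36% base limit.
Reserves: 23,000 ÷ 1,250 = 18.4 months (meets 2-month minimum)
Employment 38 ≥ 6 months
DTI 37.8% is within the 36%–40% exception band; checking compensating factors.
Override check — reserves: 18.4 mo (ok); score: 816 (ok).
Both compensating conditions met → exception applies.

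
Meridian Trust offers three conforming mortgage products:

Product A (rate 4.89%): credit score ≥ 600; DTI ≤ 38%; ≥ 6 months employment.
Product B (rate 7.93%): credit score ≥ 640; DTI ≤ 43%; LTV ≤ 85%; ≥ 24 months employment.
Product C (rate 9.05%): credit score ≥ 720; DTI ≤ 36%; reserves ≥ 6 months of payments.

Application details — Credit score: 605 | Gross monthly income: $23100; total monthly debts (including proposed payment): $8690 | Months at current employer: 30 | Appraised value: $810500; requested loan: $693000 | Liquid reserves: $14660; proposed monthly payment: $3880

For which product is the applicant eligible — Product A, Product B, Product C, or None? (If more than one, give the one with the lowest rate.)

DTI = 8,690/23,100 = 37.6%.
LTV = 693,000/810,500 = 85.5%.
Reserves = 14,660/3,880 = 3.8 months.
Product A: score 605 ≥ 600; DTI 37.6% ≤ 38%; employment 30 ≥ 6 mo → qualifies.
Product B: score 605 < 640; DTI 37.6% ≤ 43%; LTV 85.5% > 85%; employment 30 ≥ 24 mo → does not qualify.
Product C: score 605 < 720; DTI 37.6% > 36%; reserves 3.8 < 6 mo → does not qualify.

Product A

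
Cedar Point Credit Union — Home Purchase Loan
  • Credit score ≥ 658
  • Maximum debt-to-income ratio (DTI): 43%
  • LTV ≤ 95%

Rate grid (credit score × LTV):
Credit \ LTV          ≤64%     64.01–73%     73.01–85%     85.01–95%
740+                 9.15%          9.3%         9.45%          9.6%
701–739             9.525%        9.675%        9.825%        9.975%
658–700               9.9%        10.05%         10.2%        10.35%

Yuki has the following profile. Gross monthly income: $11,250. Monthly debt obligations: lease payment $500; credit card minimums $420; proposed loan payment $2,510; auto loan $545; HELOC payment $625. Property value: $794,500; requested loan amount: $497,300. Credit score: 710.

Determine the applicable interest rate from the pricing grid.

9.525%

Credit score 710 ≥ 658; Total monthly debts = (500 + 420 + 2,510 + 545 + 625) = 4,600. DTI: 4,600 ÷ 11,250 = 40.9%, within the 43% cap
LTV: 497,300 ÷ 794,500 = 62.6%, within 95% cap
Credit 710 → row 701–739; LTV 62.6% → column ≤64%. Grid cell → 9.525%.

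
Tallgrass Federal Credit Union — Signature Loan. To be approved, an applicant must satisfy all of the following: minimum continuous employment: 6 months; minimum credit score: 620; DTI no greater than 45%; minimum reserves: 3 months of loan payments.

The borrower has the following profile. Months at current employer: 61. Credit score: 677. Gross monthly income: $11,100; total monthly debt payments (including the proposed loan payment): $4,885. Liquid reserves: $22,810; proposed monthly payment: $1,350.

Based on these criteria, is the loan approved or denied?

Employment 61 ≥ 6 months
Credit score 677 ≥ 620 (meets)
DTI: 4,885 ÷ 11,100 = 44%, within the 45% cap
Liquid reserves cover 22,810/1,350 = 16.9 months — ≥ 3 required
All criteria satisfied.

Approved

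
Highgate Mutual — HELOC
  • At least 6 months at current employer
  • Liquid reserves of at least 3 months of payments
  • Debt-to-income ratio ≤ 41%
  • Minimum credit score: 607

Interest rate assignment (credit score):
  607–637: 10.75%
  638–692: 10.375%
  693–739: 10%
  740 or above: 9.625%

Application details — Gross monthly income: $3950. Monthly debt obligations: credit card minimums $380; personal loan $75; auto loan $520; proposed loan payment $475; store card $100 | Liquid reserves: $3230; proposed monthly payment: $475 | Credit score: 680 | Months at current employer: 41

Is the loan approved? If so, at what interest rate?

Credit score 680 ≥ 607 (meets minimum)
Total monthly debts = (380 + 75 + 520 + 475 + 100) = 1,550. DTI = 1,550/3,950 = 39.2% ≤ 41%
Liquid reserves cover 3,230/475 = 6.8 months — ≥ 3 required
Employment 41 ≥ 6 months
All requirements met. Score 680 falls in the 638–692 tier → 10.375%.

Approved at 10.375%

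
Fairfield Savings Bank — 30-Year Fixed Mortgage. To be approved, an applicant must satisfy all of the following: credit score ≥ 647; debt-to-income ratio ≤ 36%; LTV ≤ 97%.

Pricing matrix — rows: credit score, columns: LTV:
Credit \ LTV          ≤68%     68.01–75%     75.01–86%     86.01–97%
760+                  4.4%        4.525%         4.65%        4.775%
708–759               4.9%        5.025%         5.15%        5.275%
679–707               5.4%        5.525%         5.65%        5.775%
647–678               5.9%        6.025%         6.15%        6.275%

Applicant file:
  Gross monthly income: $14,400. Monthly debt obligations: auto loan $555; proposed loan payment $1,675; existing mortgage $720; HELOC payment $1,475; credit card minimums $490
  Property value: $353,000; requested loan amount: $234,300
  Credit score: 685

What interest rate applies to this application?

Credit score 685 ≥ 647; Total monthly debts = (555 + 1,675 + 720 + 1,475 + 490) = 4,915. DTI = 4,915/14,400 = 34.1% ≤ 36%
Loan-to-value = 234,300/353,000 = 66.4% — pass (97% max)
Row: 685 falls in 679–707. Column: 66.4% falls in ≤68%. Rate = 5.4%.

5.4%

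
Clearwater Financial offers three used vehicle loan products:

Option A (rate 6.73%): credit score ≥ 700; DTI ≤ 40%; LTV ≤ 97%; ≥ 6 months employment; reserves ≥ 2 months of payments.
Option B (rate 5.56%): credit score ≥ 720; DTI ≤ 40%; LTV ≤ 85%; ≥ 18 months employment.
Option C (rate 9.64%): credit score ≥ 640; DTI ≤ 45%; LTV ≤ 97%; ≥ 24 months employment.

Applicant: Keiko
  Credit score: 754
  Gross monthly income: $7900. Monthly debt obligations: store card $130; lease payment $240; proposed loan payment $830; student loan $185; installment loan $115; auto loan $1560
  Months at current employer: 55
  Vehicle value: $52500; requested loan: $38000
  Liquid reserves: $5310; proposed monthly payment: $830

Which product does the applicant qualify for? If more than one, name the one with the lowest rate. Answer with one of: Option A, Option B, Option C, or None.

Total debts = (130 + 240 + 830 + 185 + 115 + 1,560) = 3,060; DTI = 3,060/7,900 = 38.7%.
LTV = 38,000/52,500 = 72.4%.
Reserves = 5,310/830 = 6.4 months.
Option A: score 754 ≥ 700; DTI 38.7% ≤ 40%; LTV 72.4% ≤ 97%; employment 55 ≥ 6 mo; reserves 6.4 ≥ 2 mo → qualifies.
Option B: score 754 ≥ 720; DTI 38.7% ≤ 40%; LTV 72.4% ≤ 85%; employment 55 ≥ 18 mo → qualifies.
Option C: score 754 ≥ 640; DTI 38.7% ≤ 45%; LTV 72.4% ≤ 97%; employment 55 ≥ 24 mo → qualifies.
Qualifying: Option A, Option B, Option C. Lowest rate is 5.56% → Option B.

Option B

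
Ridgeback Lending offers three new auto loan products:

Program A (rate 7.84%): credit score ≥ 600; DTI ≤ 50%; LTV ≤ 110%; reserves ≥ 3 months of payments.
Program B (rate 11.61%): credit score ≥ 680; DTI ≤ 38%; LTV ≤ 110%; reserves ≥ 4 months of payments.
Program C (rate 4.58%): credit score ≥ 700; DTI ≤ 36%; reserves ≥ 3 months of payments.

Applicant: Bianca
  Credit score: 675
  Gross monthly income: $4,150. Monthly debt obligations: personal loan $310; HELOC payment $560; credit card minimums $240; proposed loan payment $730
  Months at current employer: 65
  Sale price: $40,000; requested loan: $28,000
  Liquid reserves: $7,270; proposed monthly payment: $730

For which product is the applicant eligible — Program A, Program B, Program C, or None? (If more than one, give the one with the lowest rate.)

Program A

Total debts = (310 + 560 + 240 + 730) = 1,840; DTI = 1,840/4,150 = 44.3%.
LTV = 28,000/40,000 = 70%.
Reserves = 7,270/730 = 10.0 months.
Program A: score 675 ≥ 600; DTI 44.3% ≤ 50%; LTV 70% ≤ 110%; reserves 10.0 ≥ 3 mo → qualifies.
Program B: score 675 < 680; DTI 44.3% > 38%; LTV 70% ≤ 110%; reserves 10.0 ≥ 4 mo → does not qualify.
Program C: score 675 < 700; DTI 44.3% > 36%; reserves 10.0 ≥ 3 mo → does not qualify.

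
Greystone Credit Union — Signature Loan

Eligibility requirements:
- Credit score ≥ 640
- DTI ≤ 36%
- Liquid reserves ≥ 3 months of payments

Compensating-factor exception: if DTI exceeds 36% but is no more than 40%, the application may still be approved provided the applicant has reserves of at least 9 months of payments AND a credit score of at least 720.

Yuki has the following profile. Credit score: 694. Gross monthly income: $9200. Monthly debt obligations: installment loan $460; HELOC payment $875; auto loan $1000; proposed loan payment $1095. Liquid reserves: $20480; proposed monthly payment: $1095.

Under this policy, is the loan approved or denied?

Credit score 694 ≥ 640 (meets base)
Total debts = (460 + 875 + 1,000 + 1,095) = 3,430. DTI: 3,430 ÷ 9,200 = 37.3%, over the 36% base limit.
Liquid reserves cover 20,480/1,095 = 18.7 months — ≥ 3 required
DTI 37.3% is within the 36%–40% exception band; checking compensating factors.
Override check — reserves: 18.7 mo (ok); score: 694 (below 720).
Override conditions not both satisfied; exception does not apply.

Denied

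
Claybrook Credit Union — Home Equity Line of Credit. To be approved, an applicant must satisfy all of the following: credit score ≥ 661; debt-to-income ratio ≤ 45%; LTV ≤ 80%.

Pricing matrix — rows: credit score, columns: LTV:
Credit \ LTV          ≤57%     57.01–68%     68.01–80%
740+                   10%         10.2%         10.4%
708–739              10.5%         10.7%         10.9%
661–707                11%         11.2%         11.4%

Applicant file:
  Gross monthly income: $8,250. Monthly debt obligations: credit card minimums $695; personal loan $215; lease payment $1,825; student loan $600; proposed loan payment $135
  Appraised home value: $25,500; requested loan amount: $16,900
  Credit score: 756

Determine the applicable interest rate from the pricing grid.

Credit score 756 ≥ 661; Total monthly debts = (695 + 215 + 1,825 + 600 + 135) = 3,470. Debt-to-income = 3,470/8,250 = 42.1% — meets 45% limit
LTV = 16,900/25,500 = 66.3% ≤ 80%
Credit 756 → row 740+; LTV 66.3% → column 57.01–68%. Grid cell → 10.2%.

10.2%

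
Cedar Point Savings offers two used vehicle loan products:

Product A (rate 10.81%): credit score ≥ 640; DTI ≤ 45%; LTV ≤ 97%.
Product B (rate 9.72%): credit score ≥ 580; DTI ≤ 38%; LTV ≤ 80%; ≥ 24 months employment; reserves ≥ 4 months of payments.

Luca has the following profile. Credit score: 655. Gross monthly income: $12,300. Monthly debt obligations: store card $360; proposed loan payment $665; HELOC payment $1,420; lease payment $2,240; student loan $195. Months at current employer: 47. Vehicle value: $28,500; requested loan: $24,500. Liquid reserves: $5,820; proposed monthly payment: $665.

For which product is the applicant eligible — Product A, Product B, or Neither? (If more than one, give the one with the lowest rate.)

Product A

Total debts = (360 + 665 + 1,420 + 2,240 + 195) = 4,880; DTI = 4,880/12,300 = 39.7%.
LTV = 24,500/28,500 = 86%.
Reserves = 5,820/665 = 8.8 months.
Product A: score 655 ≥ 640; DTI 39.7% ≤ 45%; LTV 86% ≤ 97% → qualifies.
Product B: score 655 ≥ 580; DTI 39.7% > 38%; LTV 86% > 80%; employment 47 ≥ 24 mo; reserves 8.8 ≥ 4 mo → does not qualify.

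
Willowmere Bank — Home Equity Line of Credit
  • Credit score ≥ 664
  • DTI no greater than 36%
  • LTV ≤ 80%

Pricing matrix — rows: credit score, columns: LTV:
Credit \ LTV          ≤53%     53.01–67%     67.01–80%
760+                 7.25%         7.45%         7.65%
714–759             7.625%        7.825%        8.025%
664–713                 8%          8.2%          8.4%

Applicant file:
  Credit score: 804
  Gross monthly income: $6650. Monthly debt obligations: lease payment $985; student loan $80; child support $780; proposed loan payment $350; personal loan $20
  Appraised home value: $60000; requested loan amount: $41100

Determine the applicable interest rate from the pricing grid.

7.65%

Credit score 804 ≥ 664; Total monthly debts = (985 + 80 + 780 + 350 + 20) = 2,215. DTI = 2,215/6,650 = 33.3% ≤ 36%
LTV = 41,100/60,000 = 68.5% ≤ 80%
Score 804 is in the 760+ band; LTV 68.5% is in the 67.01–80% band → 7.65%.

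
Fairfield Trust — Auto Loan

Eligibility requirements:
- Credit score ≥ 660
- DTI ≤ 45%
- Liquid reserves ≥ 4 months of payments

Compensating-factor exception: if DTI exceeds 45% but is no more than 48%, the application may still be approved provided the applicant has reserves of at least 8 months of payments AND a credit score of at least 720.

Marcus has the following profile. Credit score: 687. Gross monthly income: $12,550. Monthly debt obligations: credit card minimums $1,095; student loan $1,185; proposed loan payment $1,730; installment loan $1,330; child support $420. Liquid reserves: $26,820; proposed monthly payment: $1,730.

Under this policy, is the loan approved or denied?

Denied

Credit score 687 ≥ 660 (meets base)
Total debts = (1,095 + 1,185 + 1,730 + 1,330 + 420) = 5,760. DTI = 5,760/12,550 = 45.9% > 45% — standard DTI limit exceeded.
Reserves: 26,820 ÷ 1,730 = 15.5 months (meets 4-month minimum)
45.9% falls in the override range (45%–48%), so the compensating-factor test applies.
Override check — reserves: 15.5 mo (ok); score: 687 (below 720).
Override conditions not both satisfied; exception does not apply.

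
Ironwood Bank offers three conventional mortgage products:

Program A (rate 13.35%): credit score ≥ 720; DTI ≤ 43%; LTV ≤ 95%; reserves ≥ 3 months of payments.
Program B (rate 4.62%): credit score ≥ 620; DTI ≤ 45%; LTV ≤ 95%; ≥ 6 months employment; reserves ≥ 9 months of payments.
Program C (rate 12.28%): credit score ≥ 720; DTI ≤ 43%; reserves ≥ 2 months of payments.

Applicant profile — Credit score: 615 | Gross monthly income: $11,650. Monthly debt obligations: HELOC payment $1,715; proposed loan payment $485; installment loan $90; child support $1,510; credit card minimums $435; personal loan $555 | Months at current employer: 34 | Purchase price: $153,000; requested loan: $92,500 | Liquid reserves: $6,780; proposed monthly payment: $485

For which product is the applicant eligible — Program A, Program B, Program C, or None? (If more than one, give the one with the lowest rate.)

Total debts = (1,715 + 485 + 90 + 1,510 + 435 + 555) = 4,790; DTI = 4,790/11,650 = 41.1%.
LTV = 92,500/153,000 = 60.5%.
Reserves = 6,780/485 = 14.0 months.
Program A: score 615 < 720; DTI 41.1% ≤ 43%; LTV 60.5% ≤ 95%; reserves 14.0 ≥ 3 mo → does not qualify.
Program B: score 615 < 620; DTI 41.1% ≤ 45%; LTV 60.5% ≤ 95%; employment 34 ≥ 6 mo; reserves 14.0 ≥ 9 mo → does not qualify.
Program C: score 615 < 720; DTI 41.1% ≤ 43%; reserves 14.0 ≥ 2 mo → does not qualify.

None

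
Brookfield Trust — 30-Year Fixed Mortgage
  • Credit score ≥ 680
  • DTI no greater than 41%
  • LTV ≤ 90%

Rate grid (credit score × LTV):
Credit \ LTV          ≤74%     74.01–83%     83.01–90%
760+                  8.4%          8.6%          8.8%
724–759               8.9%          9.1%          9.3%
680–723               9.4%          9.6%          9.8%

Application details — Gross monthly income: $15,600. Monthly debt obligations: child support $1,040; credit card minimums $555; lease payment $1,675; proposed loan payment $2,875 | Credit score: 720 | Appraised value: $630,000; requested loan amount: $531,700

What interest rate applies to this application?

Credit score 720 ≥ 680; Total monthly debts = (1,040 + 555 + 1,675 + 2,875) = 6,145. DTI: 6,145 ÷ 15,600 = 39.4%, within the 41% cap
LTV: 531,700 ÷ 630,000 = 84.4%, within 90% cap
Credit 720 → row 680–723; LTV 84.4% → column 83.01–90%. Grid cell → 9.8%.

9.8%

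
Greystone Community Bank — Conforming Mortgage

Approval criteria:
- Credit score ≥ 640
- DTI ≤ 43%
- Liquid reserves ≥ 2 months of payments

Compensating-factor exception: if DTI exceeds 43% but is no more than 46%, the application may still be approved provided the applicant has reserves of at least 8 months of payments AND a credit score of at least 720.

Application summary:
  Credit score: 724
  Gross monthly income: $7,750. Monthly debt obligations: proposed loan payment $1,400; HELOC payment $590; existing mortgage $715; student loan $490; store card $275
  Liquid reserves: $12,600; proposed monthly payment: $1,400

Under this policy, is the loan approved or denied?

Approved

Credit score 724 ≥ 640 (meets base)
Total debts = (1,400 + 590 + 715 + 490 + 275) = 3,470. DTI: 3,470 ÷ 7,750 = 44.8%, over the 43% base limit.
Reserves: 12,600 ÷ 1,400 = 9.0 months (meets 2-month minimum)
DTI 44.8% is within the 43%–46% exception band; checking compensating factors.
Reserves 9.0 ≥ 8 months; credit score 724 ≥ 720.
Both override conditions satisfied; DTI exception granted.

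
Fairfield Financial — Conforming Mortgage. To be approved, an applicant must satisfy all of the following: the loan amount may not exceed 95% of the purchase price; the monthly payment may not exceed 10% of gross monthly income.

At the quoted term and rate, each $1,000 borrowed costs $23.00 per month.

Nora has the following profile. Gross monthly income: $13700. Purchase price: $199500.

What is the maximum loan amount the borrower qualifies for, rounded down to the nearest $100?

$59,500

Payment cap: 10% × $13,700 = $1,370/month.
At $23.00 per $1,000, that supports 1,370/23.00 × 1,000 ≈ $59,565 → $59,500.
LTV cap: 95% × $199,500 = $189,525 → $189,500.
Binding constraint: payment-to-income.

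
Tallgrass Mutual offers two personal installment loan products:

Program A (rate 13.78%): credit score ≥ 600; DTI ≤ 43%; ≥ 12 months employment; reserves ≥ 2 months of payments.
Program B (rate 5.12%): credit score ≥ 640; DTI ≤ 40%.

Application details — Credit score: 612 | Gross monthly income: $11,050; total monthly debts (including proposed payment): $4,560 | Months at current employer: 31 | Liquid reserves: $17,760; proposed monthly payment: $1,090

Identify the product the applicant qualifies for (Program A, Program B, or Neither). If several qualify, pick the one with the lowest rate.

DTI = 4,560/11,050 = 41.3%.
Reserves = 17,760/1,090 = 16.3 months.
Program A: score 612 ≥ 600; DTI 41.3% ≤ 43%; employment 31 ≥ 12 mo; reserves 16.3 ≥ 2 mo → qualifies.
Program B: score 612 < 640; DTI 41.3% > 40% → does not qualify.

Program A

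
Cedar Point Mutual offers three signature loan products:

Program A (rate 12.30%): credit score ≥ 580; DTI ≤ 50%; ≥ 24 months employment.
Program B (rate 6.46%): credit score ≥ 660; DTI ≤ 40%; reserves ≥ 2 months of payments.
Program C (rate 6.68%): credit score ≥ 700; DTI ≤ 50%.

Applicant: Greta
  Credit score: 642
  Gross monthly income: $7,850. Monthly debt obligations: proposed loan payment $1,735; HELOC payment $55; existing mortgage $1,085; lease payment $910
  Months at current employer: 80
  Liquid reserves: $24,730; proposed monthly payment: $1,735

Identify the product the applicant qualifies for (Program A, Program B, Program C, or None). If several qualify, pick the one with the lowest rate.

Program A

Total debts = (1,735 + 55 + 1,085 + 910) = 3,785; DTI = 3,785/7,850 = 48.2%.
Reserves = 24,730/1,735 = 14.3 months.
Program A: score 642 ≥ 580; DTI 48.2% ≤ 50%; employment 80 ≥ 24 mo → qualifies.
Program B: score 642 < 660; DTI 48.2% > 40%; reserves 14.3 ≥ 2 mo → does not qualify.
Program C: score 642 < 700; DTI 48.2% ≤ 50% → does not qualify.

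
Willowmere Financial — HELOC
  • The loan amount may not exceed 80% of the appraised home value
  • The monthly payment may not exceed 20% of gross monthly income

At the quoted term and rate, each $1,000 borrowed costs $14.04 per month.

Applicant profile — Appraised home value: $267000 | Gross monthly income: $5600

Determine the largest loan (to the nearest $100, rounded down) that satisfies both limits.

Payment cap: 20% × $5,600 = $1,120/month.
At $14.04 per $1,000, that supports 1,120/14.04 × 1,000 ≈ $79,772 → $79,700.
LTV cap: 80% × $267,000 = $213,600 → $213,600.
Binding constraint: payment-to-income.

$79,700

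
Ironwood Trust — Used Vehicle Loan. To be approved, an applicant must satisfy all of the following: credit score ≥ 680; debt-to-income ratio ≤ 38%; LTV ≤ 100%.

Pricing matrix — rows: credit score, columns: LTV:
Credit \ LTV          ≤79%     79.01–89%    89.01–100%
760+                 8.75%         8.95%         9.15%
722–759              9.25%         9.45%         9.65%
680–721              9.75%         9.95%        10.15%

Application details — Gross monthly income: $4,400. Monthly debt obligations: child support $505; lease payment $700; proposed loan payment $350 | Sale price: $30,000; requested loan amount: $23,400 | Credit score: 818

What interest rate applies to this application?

8.75%

Credit score 818 ≥ 680; Total monthly debts = (505 + 700 + 350) = 1,555. DTI = 1,555/4,400 = 35.3% ≤ 38%
LTV: 23,400 ÷ 30,000 = 78%, within 100% cap
Score 818 is in the 760+ band; LTV 78% is in the ≤79% band → 8.75%.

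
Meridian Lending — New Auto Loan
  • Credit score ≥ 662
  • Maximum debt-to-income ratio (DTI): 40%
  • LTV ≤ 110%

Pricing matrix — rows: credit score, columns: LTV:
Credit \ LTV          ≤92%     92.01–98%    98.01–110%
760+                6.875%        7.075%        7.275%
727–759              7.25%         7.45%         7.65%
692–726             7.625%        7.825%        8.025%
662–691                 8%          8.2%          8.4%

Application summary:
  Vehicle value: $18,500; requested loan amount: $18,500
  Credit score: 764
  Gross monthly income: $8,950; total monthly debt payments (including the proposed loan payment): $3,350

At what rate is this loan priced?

7.275%

Credit score 764 ≥ 662; DTI: 3,350 ÷ 8,950 = 37.4%, within the 40% cap
LTV = 18,500/18,500 = 100% ≤ 110%
Row: 764 falls in 760+. Column: 100% falls in 98.01–110%. Rate = 7.275%.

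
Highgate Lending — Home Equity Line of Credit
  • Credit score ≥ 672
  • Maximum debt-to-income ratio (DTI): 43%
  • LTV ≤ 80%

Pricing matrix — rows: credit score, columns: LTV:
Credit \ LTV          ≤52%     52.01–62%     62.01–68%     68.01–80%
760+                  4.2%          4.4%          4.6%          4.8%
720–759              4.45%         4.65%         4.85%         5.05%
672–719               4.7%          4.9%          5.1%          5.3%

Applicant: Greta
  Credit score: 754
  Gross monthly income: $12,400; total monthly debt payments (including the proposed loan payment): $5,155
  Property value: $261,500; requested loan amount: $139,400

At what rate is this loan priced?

Credit score 754 ≥ 672; Debt-to-income = 5,155/12,400 = 41.6% — meets 43% limit
LTV = 139,400/261,500 = 53.3% ≤ 80%
Row: 754 falls in 720–759. Column: 53.3% falls in 52.01–62%. Rate = 4.65%.

4.65%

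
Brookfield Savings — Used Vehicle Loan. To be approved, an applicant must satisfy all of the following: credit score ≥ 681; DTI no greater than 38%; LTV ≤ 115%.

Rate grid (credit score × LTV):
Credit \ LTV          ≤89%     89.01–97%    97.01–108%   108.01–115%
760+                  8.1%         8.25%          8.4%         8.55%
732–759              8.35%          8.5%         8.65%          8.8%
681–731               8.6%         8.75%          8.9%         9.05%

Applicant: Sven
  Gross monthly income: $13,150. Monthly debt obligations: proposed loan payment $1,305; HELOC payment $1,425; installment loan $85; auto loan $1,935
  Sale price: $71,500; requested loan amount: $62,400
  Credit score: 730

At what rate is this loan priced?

Credit score 730 ≥ 681; Total monthly debts = (1,305 + 1,425 + 85 + 1,935) = 4,750. DTI = 4,750/13,150 = 36.1% ≤ 38%
LTV = 62,400/71,500 = 87.3% ≤ 115%
Row: 730 falls in 681–731. Column: 87.3% falls in ≤89%. Rate = 8.6%.

8.6%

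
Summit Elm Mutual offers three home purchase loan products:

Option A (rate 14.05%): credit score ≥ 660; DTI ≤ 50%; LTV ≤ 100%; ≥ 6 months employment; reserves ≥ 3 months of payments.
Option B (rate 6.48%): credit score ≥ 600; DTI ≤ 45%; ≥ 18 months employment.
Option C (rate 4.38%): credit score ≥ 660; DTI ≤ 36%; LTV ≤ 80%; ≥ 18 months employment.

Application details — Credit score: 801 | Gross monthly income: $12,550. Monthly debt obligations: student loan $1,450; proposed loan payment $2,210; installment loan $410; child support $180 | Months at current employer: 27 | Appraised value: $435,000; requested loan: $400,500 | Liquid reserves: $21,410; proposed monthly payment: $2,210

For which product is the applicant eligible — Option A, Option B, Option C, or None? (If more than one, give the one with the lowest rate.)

Option B

Total debts = (1,450 + 2,210 + 410 + 180) = 4,250; DTI = 4,250/12,550 = 33.9%.
LTV = 400,500/435,000 = 92.1%.
Reserves = 21,410/2,210 = 9.7 months.
Option A: score 801 ≥ 660; DTI 33.9% ≤ 50%; LTV 92.1% ≤ 100%; employment 27 ≥ 6 mo; reserves 9.7 ≥ 3 mo → qualifies.
Option B: score 801 ≥ 600; DTI 33.9% ≤ 45%; employment 27 ≥ 18 mo → qualifies.
Option C: score 801 ≥ 660; DTI 33.9% ≤ 36%; LTV 92.1% > 80%; employment 27 ≥ 18 mo → does not qualify.
Qualifying: Option A, Option B. Lowest rate is 6.48% → Option B.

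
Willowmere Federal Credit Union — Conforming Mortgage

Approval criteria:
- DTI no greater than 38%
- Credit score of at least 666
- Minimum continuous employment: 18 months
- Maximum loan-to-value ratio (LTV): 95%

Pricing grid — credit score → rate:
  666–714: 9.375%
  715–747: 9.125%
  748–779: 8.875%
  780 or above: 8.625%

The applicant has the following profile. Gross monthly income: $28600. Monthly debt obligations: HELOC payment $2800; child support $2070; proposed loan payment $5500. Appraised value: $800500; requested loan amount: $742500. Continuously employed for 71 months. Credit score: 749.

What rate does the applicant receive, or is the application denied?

Credit score 749 ≥ 666 (meets minimum)
Employment 71 ≥ 18 months
Total monthly debts = (2,800 + 2,070 + 5,500) = 10,370. DTI = 10,370/28,600 = 36.3% ≤ 38%
LTV: 742,500 ÷ 800,500 = 92.8%, within 95% cap
All requirements met. Score 749 falls in the 748–779 tier → 8.875%.

Approved at 8.875%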